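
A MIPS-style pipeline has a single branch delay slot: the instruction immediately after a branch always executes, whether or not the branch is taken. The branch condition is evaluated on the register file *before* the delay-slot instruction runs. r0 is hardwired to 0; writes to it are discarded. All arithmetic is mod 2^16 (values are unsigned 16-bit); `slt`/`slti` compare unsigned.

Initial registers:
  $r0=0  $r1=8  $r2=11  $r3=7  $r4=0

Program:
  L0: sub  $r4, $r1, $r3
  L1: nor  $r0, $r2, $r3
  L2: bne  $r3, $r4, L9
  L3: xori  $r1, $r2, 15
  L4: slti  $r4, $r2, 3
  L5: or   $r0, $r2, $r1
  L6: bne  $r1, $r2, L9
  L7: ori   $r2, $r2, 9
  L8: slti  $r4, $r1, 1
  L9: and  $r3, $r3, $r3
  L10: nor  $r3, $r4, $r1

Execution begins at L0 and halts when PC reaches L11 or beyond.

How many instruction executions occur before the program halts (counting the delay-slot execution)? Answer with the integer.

6

#0 sub  $r4, $r1, $r3 ; 0/8/11/7/1
#1 nor  $r0, $r2, $r3 ; 0/8/11/7/1
#2 bne  $r3, $r4, L9 ; 0/8/11/7/1 ; →target
#3 xori  $r1, $r2, 15 ; 0/4/11/7/1
#9 and  $r3, $r3, $r3 ; 0/4/11/7/1
#10 nor  $r3, $r4, $r1 ; 0/4/11/65530/1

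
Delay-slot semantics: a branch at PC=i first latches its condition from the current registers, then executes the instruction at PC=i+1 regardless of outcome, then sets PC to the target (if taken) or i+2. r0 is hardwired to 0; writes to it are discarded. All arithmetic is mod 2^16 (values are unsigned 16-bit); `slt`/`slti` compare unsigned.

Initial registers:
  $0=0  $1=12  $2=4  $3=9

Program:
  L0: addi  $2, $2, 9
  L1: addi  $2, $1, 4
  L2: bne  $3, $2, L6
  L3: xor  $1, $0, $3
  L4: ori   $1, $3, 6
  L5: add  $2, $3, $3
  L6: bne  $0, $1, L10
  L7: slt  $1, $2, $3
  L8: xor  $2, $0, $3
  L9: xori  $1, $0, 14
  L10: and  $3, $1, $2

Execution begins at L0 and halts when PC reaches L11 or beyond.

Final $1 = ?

0

PC=0  addi  $2, $2, 9        | $0=0 $1=12 $2=13 $3=9
PC=1  addi  $2, $1, 4        | $0=0 $1=12 $2=16 $3=9
PC=2  bne  $3, $2, L6        | $0=0 $1=12 $2=16 $3=9  [TAKEN]
PC=3  xor  $1, $0, $3        | $0=0 $1=9 $2=16 $3=9
PC=6  bne  $0, $1, L10       | $0=0 $1=9 $2=16 $3=9  [TAKEN]
PC=7  slt  $1, $2, $3        | $0=0 $1=0 $2=16 $3=9
PC=10 and  $3, $1, $2        | $0=0 $1=0 $2=16 $3=0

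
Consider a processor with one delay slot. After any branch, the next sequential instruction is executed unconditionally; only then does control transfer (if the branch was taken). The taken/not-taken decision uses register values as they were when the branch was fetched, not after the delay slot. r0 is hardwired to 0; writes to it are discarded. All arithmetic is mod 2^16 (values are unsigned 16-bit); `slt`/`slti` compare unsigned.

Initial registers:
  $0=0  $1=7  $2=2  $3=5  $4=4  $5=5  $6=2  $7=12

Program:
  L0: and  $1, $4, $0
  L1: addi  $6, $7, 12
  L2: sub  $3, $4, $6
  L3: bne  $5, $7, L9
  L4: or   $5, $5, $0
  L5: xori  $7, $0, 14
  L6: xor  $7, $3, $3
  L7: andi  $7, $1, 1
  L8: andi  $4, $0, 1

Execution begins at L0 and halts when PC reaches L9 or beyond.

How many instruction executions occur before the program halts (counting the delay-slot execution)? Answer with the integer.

5

#0 and  $1, $4, $0 ; 0/0/2/5/4/5/2/12
#1 addi  $6, $7, 12 ; 0/0/2/5/4/5/24/12
#2 sub  $3, $4, $6 ; 0/0/2/65516/4/5/24/12
#3 bne  $5, $7, L9 ; 0/0/2/65516/4/5/24/12 ; →target
#4 or   $5, $5, $0 ; 0/0/2/65516/4/5/24/12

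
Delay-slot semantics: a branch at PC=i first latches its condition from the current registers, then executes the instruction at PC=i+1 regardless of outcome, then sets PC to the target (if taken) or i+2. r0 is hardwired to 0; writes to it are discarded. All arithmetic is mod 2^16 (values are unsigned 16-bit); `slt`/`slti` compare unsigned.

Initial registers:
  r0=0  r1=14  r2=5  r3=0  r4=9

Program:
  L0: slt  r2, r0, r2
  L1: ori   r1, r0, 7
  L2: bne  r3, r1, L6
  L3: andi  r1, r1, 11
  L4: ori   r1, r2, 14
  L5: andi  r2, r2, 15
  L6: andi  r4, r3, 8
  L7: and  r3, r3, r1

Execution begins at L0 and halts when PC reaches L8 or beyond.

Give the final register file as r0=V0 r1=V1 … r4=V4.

[0] slt  r2, r0, r2  →  {r0:0, r1:14, r2:1, r3:0, r4:9}
[1] ori   r1, r0, 7  →  {r0:0, r1:7, r2:1, r3:0, r4:9}
[2] bne  r3, r1, L6  →  {r0:0, r1:7, r2:1, r3:0, r4:9}  ⟨branch taken⟩
[3] andi  r1, r1, 11  →  {r0:0, r1:3, r2:1, r3:0, r4:9}
[6] andi  r4, r3, 8  →  {r0:0, r1:3, r2:1, r3:0, r4:0}
[7] and  r3, r3, r1  →  {r0:0, r1:3, r2:1, r3:0, r4:0}

r0=0 r1=3 r2=1 r3=0 r4=0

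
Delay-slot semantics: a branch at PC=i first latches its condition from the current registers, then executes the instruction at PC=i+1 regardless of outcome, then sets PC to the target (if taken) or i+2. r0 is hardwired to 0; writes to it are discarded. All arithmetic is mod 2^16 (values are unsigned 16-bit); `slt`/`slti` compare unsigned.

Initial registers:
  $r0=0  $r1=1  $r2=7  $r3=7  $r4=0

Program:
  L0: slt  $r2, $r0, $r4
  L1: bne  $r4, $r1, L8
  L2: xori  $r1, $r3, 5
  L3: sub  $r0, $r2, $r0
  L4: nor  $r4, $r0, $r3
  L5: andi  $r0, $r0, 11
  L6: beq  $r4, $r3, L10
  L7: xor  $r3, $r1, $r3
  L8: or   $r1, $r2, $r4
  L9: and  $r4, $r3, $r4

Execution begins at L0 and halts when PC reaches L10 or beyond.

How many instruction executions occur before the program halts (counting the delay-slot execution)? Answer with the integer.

PC=0  slt  $r2, $r0, $r4     | $r0=0 $r1=1 $r2=0 $r3=7 $r4=0
PC=1  bne  $r4, $r1, L8      | $r0=0 $r1=1 $r2=0 $r3=7 $r4=0  [TAKEN]
PC=2  xori  $r1, $r3, 5      | $r0=0 $r1=2 $r2=0 $r3=7 $r4=0
PC=8  or   $r1, $r2, $r4     | $r0=0 $r1=0 $r2=0 $r3=7 $r4=0
PC=9  and  $r4, $r3, $r4     | $r0=0 $r1=0 $r2=0 $r3=7 $r4=0

5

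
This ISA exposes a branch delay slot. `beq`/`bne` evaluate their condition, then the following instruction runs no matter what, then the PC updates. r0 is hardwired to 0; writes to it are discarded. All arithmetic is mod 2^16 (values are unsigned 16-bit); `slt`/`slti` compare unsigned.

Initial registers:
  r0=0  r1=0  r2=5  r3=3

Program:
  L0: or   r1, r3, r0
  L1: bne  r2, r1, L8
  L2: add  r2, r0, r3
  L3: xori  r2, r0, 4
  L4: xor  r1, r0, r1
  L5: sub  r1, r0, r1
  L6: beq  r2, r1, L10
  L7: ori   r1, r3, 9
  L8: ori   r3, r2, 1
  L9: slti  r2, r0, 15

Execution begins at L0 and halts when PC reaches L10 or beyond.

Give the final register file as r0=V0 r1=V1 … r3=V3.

#0 or   r1, r3, r0 ; 0/3/5/3
#1 bne  r2, r1, L8 ; 0/3/5/3 ; →target
#2 add  r2, r0, r3 ; 0/3/3/3
#8 ori   r3, r2, 1 ; 0/3/3/3
#9 slti  r2, r0, 15 ; 0/3/1/3

r0=0 r1=3 r2=1 r3=3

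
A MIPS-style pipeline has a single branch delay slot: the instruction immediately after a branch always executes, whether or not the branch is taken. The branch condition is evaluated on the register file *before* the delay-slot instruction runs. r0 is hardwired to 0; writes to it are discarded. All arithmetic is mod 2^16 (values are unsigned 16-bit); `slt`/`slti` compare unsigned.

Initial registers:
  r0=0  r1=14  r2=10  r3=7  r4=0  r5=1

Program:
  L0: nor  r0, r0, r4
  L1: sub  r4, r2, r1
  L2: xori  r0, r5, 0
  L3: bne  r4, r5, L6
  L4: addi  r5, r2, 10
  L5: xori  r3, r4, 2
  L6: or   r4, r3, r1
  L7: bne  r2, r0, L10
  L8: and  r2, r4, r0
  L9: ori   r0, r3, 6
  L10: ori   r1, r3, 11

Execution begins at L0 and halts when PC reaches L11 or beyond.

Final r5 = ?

PC=0  nor  r0, r0, r4        | r0=0 r1=14 r2=10 r3=7 r4=0 r5=1
PC=1  sub  r4, r2, r1        | r0=0 r1=14 r2=10 r3=7 r4=65532 r5=1
PC=2  xori  r0, r5, 0        | r0=0 r1=14 r2=10 r3=7 r4=65532 r5=1
PC=3  bne  r4, r5, L6        | r0=0 r1=14 r2=10 r3=7 r4=65532 r5=1  [TAKEN]
PC=4  addi  r5, r2, 10       | r0=0 r1=14 r2=10 r3=7 r4=65532 r5=20
PC=6  or   r4, r3, r1        | r0=0 r1=14 r2=10 r3=7 r4=15 r5=20
PC=7  bne  r2, r0, L10       | r0=0 r1=14 r2=10 r3=7 r4=15 r5=20  [TAKEN]
PC=8  and  r2, r4, r0        | r0=0 r1=14 r2=0 r3=7 r4=15 r5=20
PC=10 ori   r1, r3, 11       | r0=0 r1=15 r2=0 r3=7 r4=15 r5=20

20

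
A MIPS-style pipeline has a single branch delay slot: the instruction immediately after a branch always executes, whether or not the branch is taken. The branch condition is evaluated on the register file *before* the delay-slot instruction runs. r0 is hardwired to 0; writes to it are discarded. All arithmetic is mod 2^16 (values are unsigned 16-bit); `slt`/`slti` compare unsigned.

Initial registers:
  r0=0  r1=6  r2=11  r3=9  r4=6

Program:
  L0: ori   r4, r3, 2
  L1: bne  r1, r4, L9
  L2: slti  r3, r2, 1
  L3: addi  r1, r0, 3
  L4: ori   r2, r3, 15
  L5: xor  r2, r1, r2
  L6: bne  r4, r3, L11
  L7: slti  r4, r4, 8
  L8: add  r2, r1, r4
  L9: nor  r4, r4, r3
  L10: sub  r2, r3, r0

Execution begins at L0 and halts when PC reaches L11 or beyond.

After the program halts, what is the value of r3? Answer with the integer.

PC=0  ori   r4, r3, 2        | r0=0 r1=6 r2=11 r3=9 r4=11
PC=1  bne  r1, r4, L9        | r0=0 r1=6 r2=11 r3=9 r4=11  [TAKEN]
PC=2  slti  r3, r2, 1        | r0=0 r1=6 r2=11 r3=0 r4=11
PC=9  nor  r4, r4, r3        | r0=0 r1=6 r2=11 r3=0 r4=65524
PC=10 sub  r2, r3, r0        | r0=0 r1=6 r2=0 r3=0 r4=65524

0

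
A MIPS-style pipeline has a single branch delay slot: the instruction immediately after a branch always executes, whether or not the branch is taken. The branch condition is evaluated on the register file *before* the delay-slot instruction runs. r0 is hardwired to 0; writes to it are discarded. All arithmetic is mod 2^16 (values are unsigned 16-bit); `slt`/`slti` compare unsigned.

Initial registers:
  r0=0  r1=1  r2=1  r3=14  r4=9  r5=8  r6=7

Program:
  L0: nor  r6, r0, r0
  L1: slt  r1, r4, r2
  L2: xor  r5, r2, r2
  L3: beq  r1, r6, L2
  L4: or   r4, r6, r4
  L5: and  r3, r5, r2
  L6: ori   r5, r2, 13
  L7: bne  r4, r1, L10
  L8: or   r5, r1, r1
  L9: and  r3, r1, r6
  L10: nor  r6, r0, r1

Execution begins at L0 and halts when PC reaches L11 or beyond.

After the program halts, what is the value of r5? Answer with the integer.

PC=0  nor  r6, r0, r0        | r0=0 r1=1 r2=1 r3=14 r4=9 r5=8 r6=65535
PC=1  slt  r1, r4, r2        | r0=0 r1=0 r2=1 r3=14 r4=9 r5=8 r6=65535
PC=2  xor  r5, r2, r2        | r0=0 r1=0 r2=1 r3=14 r4=9 r5=0 r6=65535
PC=3  beq  r1, r6, L2        | r0=0 r1=0 r2=1 r3=14 r4=9 r5=0 r6=65535  [not taken]
PC=4  or   r4, r6, r4        | r0=0 r1=0 r2=1 r3=14 r4=65535 r5=0 r6=65535
PC=5  and  r3, r5, r2        | r0=0 r1=0 r2=1 r3=0 r4=65535 r5=0 r6=65535
PC=6  ori   r5, r2, 13       | r0=0 r1=0 r2=1 r3=0 r4=65535 r5=13 r6=65535
PC=7  bne  r4, r1, L10       | r0=0 r1=0 r2=1 r3=0 r4=65535 r5=13 r6=65535  [TAKEN]
PC=8  or   r5, r1, r1        | r0=0 r1=0 r2=1 r3=0 r4=65535 r5=0 r6=65535
PC=10 nor  r6, r0, r1        | r0=0 r1=0 r2=1 r3=0 r4=65535 r5=0 r6=65535

0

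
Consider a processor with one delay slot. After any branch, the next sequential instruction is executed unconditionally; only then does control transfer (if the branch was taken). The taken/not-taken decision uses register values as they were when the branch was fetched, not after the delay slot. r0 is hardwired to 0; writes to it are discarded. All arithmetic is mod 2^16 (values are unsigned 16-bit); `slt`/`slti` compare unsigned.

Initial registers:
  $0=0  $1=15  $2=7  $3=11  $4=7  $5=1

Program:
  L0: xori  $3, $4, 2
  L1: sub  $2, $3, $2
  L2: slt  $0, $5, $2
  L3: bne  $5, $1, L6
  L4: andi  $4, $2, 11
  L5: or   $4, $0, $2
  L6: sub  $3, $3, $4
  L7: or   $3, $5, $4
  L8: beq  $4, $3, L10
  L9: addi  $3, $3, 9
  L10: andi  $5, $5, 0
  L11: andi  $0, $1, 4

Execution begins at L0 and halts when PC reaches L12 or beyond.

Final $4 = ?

  step pc=0: xori  $3, $4, 2  regs=(0,15,7,5,7,1)
  step pc=1: sub  $2, $3, $2  regs=(0,15,65534,5,7,1)
  step pc=2: slt  $0, $5, $2  regs=(0,15,65534,5,7,1)
  step pc=3: bne  $5, $1, L6  cond=T  regs=(0,15,65534,5,7,1)
  step pc=4: andi  $4, $2, 11  regs=(0,15,65534,5,10,1)
  step pc=6: sub  $3, $3, $4  regs=(0,15,65534,65531,10,1)
  step pc=7: or   $3, $5, $4  regs=(0,15,65534,11,10,1)
  step pc=8: beq  $4, $3, L10  cond=F  regs=(0,15,65534,11,10,1)
  step pc=9: addi  $3, $3, 9  regs=(0,15,65534,20,10,1)
  step pc=10: andi  $5, $5, 0  regs=(0,15,65534,20,10,0)
  step pc=11: andi  $0, $1, 4  regs=(0,15,65534,20,10,0)

10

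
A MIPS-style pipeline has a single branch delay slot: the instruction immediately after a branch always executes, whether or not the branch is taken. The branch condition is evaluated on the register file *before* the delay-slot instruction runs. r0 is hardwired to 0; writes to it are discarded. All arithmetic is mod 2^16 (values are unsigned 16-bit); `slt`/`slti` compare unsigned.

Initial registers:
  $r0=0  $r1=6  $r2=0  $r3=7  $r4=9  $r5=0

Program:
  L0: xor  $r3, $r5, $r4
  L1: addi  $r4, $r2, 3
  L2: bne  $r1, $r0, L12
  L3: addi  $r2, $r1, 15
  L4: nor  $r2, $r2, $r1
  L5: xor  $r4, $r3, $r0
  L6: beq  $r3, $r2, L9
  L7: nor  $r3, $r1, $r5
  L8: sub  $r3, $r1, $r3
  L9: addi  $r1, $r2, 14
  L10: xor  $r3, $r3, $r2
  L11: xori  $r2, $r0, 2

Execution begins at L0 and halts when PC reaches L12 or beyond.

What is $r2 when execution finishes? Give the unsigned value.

21

[0] xor  $r3, $r5, $r4  →  {$r0:0, $r1:6, $r2:0, $r3:9, $r4:9, $r5:0}
[1] addi  $r4, $r2, 3  →  {$r0:0, $r1:6, $r2:0, $r3:9, $r4:3, $r5:0}
[2] bne  $r1, $r0, L12  →  {$r0:0, $r1:6, $r2:0, $r3:9, $r4:3, $r5:0}  ⟨branch taken⟩
[3] addi  $r2, $r1, 15  →  {$r0:0, $r1:6, $r2:21, $r3:9, $r4:3, $r5:0}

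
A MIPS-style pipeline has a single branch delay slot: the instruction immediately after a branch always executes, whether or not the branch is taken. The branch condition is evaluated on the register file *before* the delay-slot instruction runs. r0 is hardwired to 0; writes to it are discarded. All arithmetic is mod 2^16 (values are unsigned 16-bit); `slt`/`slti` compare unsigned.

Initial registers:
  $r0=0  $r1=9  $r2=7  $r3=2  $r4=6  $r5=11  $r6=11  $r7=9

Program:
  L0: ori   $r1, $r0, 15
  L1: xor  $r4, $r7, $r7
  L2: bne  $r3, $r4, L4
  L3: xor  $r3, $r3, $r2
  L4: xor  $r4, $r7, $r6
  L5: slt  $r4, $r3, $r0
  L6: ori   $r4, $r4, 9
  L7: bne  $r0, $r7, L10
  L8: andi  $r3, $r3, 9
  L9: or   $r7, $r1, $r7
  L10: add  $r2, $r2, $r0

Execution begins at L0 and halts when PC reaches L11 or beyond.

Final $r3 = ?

1

PC=0  ori   $r1, $r0, 15     | $r0=0 $r1=15 $r2=7 $r3=2 $r4=6 $r5=11 $r6=11 $r7=9
PC=1  xor  $r4, $r7, $r7     | $r0=0 $r1=15 $r2=7 $r3=2 $r4=0 $r5=11 $r6=11 $r7=9
PC=2  bne  $r3, $r4, L4      | $r0=0 $r1=15 $r2=7 $r3=2 $r4=0 $r5=11 $r6=11 $r7=9  [TAKEN]
PC=3  xor  $r3, $r3, $r2     | $r0=0 $r1=15 $r2=7 $r3=5 $r4=0 $r5=11 $r6=11 $r7=9
PC=4  xor  $r4, $r7, $r6     | $r0=0 $r1=15 $r2=7 $r3=5 $r4=2 $r5=11 $r6=11 $r7=9
PC=5  slt  $r4, $r3, $r0     | $r0=0 $r1=15 $r2=7 $r3=5 $r4=0 $r5=11 $r6=11 $r7=9
PC=6  ori   $r4, $r4, 9      | $r0=0 $r1=15 $r2=7 $r3=5 $r4=9 $r5=11 $r6=11 $r7=9
PC=7  bne  $r0, $r7, L10     | $r0=0 $r1=15 $r2=7 $r3=5 $r4=9 $r5=11 $r6=11 $r7=9  [TAKEN]
PC=8  andi  $r3, $r3, 9      | $r0=0 $r1=15 $r2=7 $r3=1 $r4=9 $r5=11 $r6=11 $r7=9
PC=10 add  $r2, $r2, $r0     | $r0=0 $r1=15 $r2=7 $r3=1 $r4=9 $r5=11 $r6=11 $r7=9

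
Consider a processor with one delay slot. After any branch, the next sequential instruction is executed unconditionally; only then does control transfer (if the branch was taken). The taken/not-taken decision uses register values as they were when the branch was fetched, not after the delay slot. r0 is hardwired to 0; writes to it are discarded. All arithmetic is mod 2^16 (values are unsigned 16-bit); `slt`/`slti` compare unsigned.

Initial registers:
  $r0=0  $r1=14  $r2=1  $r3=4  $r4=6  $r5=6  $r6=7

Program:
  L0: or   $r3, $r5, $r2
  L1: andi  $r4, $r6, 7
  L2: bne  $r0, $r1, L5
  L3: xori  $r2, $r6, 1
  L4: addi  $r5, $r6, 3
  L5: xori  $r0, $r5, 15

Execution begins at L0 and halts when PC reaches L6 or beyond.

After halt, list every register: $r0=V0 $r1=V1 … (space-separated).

PC=0  or   $r3, $r5, $r2     | $r0=0 $r1=14 $r2=1 $r3=7 $r4=6 $r5=6 $r6=7
PC=1  andi  $r4, $r6, 7      | $r0=0 $r1=14 $r2=1 $r3=7 $r4=7 $r5=6 $r6=7
PC=2  bne  $r0, $r1, L5      | $r0=0 $r1=14 $r2=1 $r3=7 $r4=7 $r5=6 $r6=7  [TAKEN]
PC=3  xori  $r2, $r6, 1      | $r0=0 $r1=14 $r2=6 $r3=7 $r4=7 $r5=6 $r6=7
PC=5  xori  $r0, $r5, 15     | $r0=0 $r1=14 $r2=6 $r3=7 $r4=7 $r5=6 $r6=7

$r0=0 $r1=14 $r2=6 $r3=7 $r4=7 $r5=6 $r6=7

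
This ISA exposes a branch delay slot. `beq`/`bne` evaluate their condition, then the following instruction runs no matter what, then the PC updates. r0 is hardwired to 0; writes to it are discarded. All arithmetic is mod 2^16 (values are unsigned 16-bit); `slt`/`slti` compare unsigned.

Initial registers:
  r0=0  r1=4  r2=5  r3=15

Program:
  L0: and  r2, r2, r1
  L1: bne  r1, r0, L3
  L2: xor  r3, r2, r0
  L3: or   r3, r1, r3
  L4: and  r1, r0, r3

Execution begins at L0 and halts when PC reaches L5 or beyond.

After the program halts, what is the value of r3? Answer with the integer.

4

[0] and  r2, r2, r1  →  {r0:0, r1:4, r2:4, r3:15}
[1] bne  r1, r0, L3  →  {r0:0, r1:4, r2:4, r3:15}  ⟨branch taken⟩
[2] xor  r3, r2, r0  →  {r0:0, r1:4, r2:4, r3:4}
[3] or   r3, r1, r3  →  {r0:0, r1:4, r2:4, r3:4}
[4] and  r1, r0, r3  →  {r0:0, r1:0, r2:4, r3:4}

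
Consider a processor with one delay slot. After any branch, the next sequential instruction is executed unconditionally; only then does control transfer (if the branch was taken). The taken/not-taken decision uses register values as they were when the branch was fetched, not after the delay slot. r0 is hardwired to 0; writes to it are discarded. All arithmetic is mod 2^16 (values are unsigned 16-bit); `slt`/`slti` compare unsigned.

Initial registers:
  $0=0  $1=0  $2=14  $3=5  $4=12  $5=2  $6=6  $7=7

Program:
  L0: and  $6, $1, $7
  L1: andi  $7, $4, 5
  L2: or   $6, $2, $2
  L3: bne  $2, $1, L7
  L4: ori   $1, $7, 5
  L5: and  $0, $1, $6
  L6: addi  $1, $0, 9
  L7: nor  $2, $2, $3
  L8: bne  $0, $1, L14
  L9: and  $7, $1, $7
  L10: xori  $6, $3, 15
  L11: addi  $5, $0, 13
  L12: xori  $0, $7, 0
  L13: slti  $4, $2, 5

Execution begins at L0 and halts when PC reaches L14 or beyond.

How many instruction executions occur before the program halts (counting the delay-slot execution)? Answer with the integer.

PC=0  and  $6, $1, $7        | $0=0 $1=0 $2=14 $3=5 $4=12 $5=2 $6=0 $7=7
PC=1  andi  $7, $4, 5        | $0=0 $1=0 $2=14 $3=5 $4=12 $5=2 $6=0 $7=4
PC=2  or   $6, $2, $2        | $0=0 $1=0 $2=14 $3=5 $4=12 $5=2 $6=14 $7=4
PC=3  bne  $2, $1, L7        | $0=0 $1=0 $2=14 $3=5 $4=12 $5=2 $6=14 $7=4  [TAKEN]
PC=4  ori   $1, $7, 5        | $0=0 $1=5 $2=14 $3=5 $4=12 $5=2 $6=14 $7=4
PC=7  nor  $2, $2, $3        | $0=0 $1=5 $2=65520 $3=5 $4=12 $5=2 $6=14 $7=4
PC=8  bne  $0, $1, L14       | $0=0 $1=5 $2=65520 $3=5 $4=12 $5=2 $6=14 $7=4  [TAKEN]
PC=9  and  $7, $1, $7        | $0=0 $1=5 $2=65520 $3=5 $4=12 $5=2 $6=14 $7=4

8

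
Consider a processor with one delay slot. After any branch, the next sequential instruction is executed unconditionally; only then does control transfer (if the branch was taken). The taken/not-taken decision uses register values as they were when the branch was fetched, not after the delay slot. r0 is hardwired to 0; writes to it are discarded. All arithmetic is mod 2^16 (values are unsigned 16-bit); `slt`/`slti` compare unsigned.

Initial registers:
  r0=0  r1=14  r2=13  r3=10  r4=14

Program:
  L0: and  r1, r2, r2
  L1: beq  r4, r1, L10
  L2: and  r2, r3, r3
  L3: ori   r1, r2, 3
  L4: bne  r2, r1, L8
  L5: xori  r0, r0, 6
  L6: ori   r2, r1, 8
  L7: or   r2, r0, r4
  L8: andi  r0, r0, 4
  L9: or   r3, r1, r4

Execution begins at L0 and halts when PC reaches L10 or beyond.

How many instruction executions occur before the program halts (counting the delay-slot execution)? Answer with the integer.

8

PC=0  and  r1, r2, r2        | r0=0 r1=13 r2=13 r3=10 r4=14
PC=1  beq  r4, r1, L10       | r0=0 r1=13 r2=13 r3=10 r4=14  [not taken]
PC=2  and  r2, r3, r3        | r0=0 r1=13 r2=10 r3=10 r4=14
PC=3  ori   r1, r2, 3        | r0=0 r1=11 r2=10 r3=10 r4=14
PC=4  bne  r2, r1, L8        | r0=0 r1=11 r2=10 r3=10 r4=14  [TAKEN]
PC=5  xori  r0, r0, 6        | r0=0 r1=11 r2=10 r3=10 r4=14
PC=8  andi  r0, r0, 4        | r0=0 r1=11 r2=10 r3=10 r4=14
PC=9  or   r3, r1, r4        | r0=0 r1=11 r2=10 r3=15 r4=14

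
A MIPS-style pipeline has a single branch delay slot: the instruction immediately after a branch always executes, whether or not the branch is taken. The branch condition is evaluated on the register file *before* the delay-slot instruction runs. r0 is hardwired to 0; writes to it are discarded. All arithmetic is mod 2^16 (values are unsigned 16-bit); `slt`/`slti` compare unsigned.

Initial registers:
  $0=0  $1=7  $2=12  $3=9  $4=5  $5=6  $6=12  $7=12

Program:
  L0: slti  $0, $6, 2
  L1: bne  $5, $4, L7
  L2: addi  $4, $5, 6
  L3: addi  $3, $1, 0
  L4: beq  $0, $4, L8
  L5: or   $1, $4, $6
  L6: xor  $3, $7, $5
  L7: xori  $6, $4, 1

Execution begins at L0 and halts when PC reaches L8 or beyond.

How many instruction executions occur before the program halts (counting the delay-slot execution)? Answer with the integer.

#0 slti  $0, $6, 2 ; 0/7/12/9/5/6/12/12
#1 bne  $5, $4, L7 ; 0/7/12/9/5/6/12/12 ; →target
#2 addi  $4, $5, 6 ; 0/7/12/9/12/6/12/12
#7 xori  $6, $4, 1 ; 0/7/12/9/12/6/13/12

4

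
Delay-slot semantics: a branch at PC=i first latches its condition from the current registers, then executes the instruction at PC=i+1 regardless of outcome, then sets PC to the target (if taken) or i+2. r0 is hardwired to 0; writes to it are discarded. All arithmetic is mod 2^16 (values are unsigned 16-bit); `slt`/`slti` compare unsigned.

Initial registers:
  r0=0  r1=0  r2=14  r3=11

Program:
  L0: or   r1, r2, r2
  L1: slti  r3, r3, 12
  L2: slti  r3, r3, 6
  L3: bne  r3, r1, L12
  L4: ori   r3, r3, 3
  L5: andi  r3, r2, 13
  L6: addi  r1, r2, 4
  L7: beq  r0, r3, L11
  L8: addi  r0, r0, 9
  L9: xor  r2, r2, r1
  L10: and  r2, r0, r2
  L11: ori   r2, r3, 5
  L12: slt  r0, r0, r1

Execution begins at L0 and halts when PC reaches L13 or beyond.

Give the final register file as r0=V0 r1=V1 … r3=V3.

r0=0 r1=14 r2=14 r3=3

  step pc=0: or   r1, r2, r2  regs=(0,14,14,11)
  step pc=1: slti  r3, r3, 12  regs=(0,14,14,1)
  step pc=2: slti  r3, r3, 6  regs=(0,14,14,1)
  step pc=3: bne  r3, r1, L12  cond=T  regs=(0,14,14,1)
  step pc=4: ori   r3, r3, 3  regs=(0,14,14,3)
  step pc=12: slt  r0, r0, r1  regs=(0,14,14,3)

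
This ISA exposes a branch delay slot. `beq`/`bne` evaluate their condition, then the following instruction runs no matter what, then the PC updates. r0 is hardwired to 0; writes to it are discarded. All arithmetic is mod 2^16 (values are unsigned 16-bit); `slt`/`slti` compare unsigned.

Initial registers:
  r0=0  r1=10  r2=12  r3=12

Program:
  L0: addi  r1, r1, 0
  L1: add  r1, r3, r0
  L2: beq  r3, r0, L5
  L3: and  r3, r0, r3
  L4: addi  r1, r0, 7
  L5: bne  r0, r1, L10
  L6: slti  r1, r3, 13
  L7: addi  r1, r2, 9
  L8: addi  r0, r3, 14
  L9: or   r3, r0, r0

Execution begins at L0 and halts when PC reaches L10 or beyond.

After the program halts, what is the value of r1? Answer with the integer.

  step pc=0: addi  r1, r1, 0  regs=(0,10,12,12)
  step pc=1: add  r1, r3, r0  regs=(0,12,12,12)
  step pc=2: beq  r3, r0, L5  cond=F  regs=(0,12,12,12)
  step pc=3: and  r3, r0, r3  regs=(0,12,12,0)
  step pc=4: addi  r1, r0, 7  regs=(0,7,12,0)
  step pc=5: bne  r0, r1, L10  cond=T  regs=(0,7,12,0)
  step pc=6: slti  r1, r3, 13  regs=(0,1,12,0)

1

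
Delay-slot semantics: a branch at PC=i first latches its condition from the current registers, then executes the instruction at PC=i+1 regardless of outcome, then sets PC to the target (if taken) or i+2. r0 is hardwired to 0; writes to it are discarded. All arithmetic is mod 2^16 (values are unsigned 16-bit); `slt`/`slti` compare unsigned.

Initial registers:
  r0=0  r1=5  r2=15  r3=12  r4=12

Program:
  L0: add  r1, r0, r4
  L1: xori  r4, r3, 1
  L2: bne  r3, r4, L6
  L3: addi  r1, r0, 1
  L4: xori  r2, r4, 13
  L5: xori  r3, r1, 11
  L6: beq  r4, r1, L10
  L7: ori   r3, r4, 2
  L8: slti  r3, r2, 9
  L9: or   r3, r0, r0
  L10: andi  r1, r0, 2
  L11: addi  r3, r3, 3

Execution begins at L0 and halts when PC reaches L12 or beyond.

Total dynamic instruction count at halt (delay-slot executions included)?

10

[0] add  r1, r0, r4  →  {r0:0, r1:12, r2:15, r3:12, r4:12}
[1] xori  r4, r3, 1  →  {r0:0, r1:12, r2:15, r3:12, r4:13}
[2] bne  r3, r4, L6  →  {r0:0, r1:12, r2:15, r3:12, r4:13}  ⟨branch taken⟩
[3] addi  r1, r0, 1  →  {r0:0, r1:1, r2:15, r3:12, r4:13}
[6] beq  r4, r1, L10  →  {r0:0, r1:1, r2:15, r3:12, r4:13}  ⟨branch fallthrough⟩
[7] ori   r3, r4, 2  →  {r0:0, r1:1, r2:15, r3:15, r4:13}
[8] slti  r3, r2, 9  →  {r0:0, r1:1, r2:15, r3:0, r4:13}
[9] or   r3, r0, r0  →  {r0:0, r1:1, r2:15, r3:0, r4:13}
[10] andi  r1, r0, 2  →  {r0:0, r1:0, r2:15, r3:0, r4:13}
[11] addi  r3, r3, 3  →  {r0:0, r1:0, r2:15, r3:3, r4:13}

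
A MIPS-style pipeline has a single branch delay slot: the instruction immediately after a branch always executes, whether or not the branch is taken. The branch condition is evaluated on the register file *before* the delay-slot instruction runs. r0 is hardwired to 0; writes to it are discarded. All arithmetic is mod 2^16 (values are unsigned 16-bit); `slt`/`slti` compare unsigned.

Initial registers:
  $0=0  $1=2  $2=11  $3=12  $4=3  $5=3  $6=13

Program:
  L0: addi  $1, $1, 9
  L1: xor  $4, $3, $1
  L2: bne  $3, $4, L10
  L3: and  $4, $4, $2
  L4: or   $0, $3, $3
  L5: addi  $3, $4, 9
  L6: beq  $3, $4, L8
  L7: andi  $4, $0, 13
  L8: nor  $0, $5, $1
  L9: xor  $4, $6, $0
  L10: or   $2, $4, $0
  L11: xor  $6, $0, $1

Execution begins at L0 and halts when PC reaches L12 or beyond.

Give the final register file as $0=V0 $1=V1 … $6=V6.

$0=0 $1=11 $2=3 $3=12 $4=3 $5=3 $6=11

PC=0  addi  $1, $1, 9        | $0=0 $1=11 $2=11 $3=12 $4=3 $5=3 $6=13
PC=1  xor  $4, $3, $1        | $0=0 $1=11 $2=11 $3=12 $4=7 $5=3 $6=13
PC=2  bne  $3, $4, L10       | $0=0 $1=11 $2=11 $3=12 $4=7 $5=3 $6=13  [TAKEN]
PC=3  and  $4, $4, $2        | $0=0 $1=11 $2=11 $3=12 $4=3 $5=3 $6=13
PC=10 or   $2, $4, $0        | $0=0 $1=11 $2=3 $3=12 $4=3 $5=3 $6=13
PC=11 xor  $6, $0, $1        | $0=0 $1=11 $2=3 $3=12 $4=3 $5=3 $6=11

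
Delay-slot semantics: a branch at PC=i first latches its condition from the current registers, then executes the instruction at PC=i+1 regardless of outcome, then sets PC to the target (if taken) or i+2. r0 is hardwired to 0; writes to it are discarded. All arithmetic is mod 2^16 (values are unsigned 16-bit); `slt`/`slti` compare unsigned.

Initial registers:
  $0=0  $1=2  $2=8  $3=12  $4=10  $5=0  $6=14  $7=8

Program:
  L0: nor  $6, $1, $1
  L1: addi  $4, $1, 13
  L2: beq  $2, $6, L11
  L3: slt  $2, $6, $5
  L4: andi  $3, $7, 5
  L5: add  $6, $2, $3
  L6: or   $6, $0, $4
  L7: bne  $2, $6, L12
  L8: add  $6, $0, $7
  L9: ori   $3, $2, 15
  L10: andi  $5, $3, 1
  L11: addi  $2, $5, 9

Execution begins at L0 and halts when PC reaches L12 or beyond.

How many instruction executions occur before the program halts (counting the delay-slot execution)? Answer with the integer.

[0] nor  $6, $1, $1  →  {$0:0, $1:2, $2:8, $3:12, $4:10, $5:0, $6:65533, $7:8}
[1] addi  $4, $1, 13  →  {$0:0, $1:2, $2:8, $3:12, $4:15, $5:0, $6:65533, $7:8}
[2] beq  $2, $6, L11  →  {$0:0, $1:2, $2:8, $3:12, $4:15, $5:0, $6:65533, $7:8}  ⟨branch fallthrough⟩
[3] slt  $2, $6, $5  →  {$0:0, $1:2, $2:0, $3:12, $4:15, $5:0, $6:65533, $7:8}
[4] andi  $3, $7, 5  →  {$0:0, $1:2, $2:0, $3:0, $4:15, $5:0, $6:65533, $7:8}
[5] add  $6, $2, $3  →  {$0:0, $1:2, $2:0, $3:0, $4:15, $5:0, $6:0, $7:8}
[6] or   $6, $0, $4  →  {$0:0, $1:2, $2:0, $3:0, $4:15, $5:0, $6:15, $7:8}
[7] bne  $2, $6, L12  →  {$0:0, $1:2, $2:0, $3:0, $4:15, $5:0, $6:15, $7:8}  ⟨branch taken⟩
[8] add  $6, $0, $7  →  {$0:0, $1:2, $2:0, $3:0, $4:15, $5:0, $6:8, $7:8}

9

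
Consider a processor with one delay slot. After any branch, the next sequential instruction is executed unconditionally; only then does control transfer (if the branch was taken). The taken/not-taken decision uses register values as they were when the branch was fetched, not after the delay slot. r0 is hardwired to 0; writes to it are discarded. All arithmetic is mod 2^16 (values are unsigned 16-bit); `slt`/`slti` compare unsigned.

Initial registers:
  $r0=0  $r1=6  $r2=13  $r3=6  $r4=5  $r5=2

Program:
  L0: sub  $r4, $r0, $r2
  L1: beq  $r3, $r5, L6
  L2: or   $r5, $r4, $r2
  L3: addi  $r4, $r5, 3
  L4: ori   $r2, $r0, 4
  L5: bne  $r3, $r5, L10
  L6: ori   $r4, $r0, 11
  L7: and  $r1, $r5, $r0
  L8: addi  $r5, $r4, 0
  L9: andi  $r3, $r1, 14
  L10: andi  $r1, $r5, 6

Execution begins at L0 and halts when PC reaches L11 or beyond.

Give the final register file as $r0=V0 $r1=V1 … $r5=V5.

[0] sub  $r4, $r0, $r2  →  {$r0:0, $r1:6, $r2:13, $r3:6, $r4:65523, $r5:2}
[1] beq  $r3, $r5, L6  →  {$r0:0, $r1:6, $r2:13, $r3:6, $r4:65523, $r5:2}  ⟨branch fallthrough⟩
[2] or   $r5, $r4, $r2  →  {$r0:0, $r1:6, $r2:13, $r3:6, $r4:65523, $r5:65535}
[3] addi  $r4, $r5, 3  →  {$r0:0, $r1:6, $r2:13, $r3:6, $r4:2, $r5:65535}
[4] ori   $r2, $r0, 4  →  {$r0:0, $r1:6, $r2:4, $r3:6, $r4:2, $r5:65535}
[5] bne  $r3, $r5, L10  →  {$r0:0, $r1:6, $r2:4, $r3:6, $r4:2, $r5:65535}  ⟨branch taken⟩
[6] ori   $r4, $r0, 11  →  {$r0:0, $r1:6, $r2:4, $r3:6, $r4:11, $r5:65535}
[10] andi  $r1, $r5, 6  →  {$r0:0, $r1:6, $r2:4, $r3:6, $r4:11, $r5:65535}

$r0=0 $r1=6 $r2=4 $r3=6 $r4=11 $r5=65535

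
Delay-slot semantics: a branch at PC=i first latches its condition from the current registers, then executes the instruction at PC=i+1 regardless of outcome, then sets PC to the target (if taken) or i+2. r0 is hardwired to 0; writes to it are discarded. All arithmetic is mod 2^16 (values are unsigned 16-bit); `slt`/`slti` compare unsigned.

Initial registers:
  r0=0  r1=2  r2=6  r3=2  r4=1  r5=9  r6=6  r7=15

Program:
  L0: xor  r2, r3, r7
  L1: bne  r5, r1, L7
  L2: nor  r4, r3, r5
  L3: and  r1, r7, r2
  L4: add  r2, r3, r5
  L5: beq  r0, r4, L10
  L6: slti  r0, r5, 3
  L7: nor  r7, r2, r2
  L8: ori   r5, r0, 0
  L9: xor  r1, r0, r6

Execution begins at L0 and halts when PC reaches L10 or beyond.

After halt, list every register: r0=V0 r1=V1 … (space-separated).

[0] xor  r2, r3, r7  →  {r0:0, r1:2, r2:13, r3:2, r4:1, r5:9, r6:6, r7:15}
[1] bne  r5, r1, L7  →  {r0:0, r1:2, r2:13, r3:2, r4:1, r5:9, r6:6, r7:15}  ⟨branch taken⟩
[2] nor  r4, r3, r5  →  {r0:0, r1:2, r2:13, r3:2, r4:65524, r5:9, r6:6, r7:15}
[7] nor  r7, r2, r2  →  {r0:0, r1:2, r2:13, r3:2, r4:65524, r5:9, r6:6, r7:65522}
[8] ori   r5, r0, 0  →  {r0:0, r1:2, r2:13, r3:2, r4:65524, r5:0, r6:6, r7:65522}
[9] xor  r1, r0, r6  →  {r0:0, r1:6, r2:13, r3:2, r4:65524, r5:0, r6:6, r7:65522}

r0=0 r1=6 r2=13 r3=2 r4=65524 r5=0 r6=6 r7=65522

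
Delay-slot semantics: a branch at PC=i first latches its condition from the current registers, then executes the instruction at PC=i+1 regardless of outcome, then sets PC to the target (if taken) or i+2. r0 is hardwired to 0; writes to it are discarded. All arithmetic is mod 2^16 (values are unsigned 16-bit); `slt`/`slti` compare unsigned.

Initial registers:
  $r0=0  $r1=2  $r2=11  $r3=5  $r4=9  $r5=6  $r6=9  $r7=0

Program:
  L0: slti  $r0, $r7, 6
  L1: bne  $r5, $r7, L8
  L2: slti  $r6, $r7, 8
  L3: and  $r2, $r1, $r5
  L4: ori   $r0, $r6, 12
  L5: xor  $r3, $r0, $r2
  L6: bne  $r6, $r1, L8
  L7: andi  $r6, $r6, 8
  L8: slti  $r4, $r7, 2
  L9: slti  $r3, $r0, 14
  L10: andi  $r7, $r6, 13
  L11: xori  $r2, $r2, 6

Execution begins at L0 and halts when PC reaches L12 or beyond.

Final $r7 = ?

#0 slti  $r0, $r7, 6 ; 0/2/11/5/9/6/9/0
#1 bne  $r5, $r7, L8 ; 0/2/11/5/9/6/9/0 ; →target
#2 slti  $r6, $r7, 8 ; 0/2/11/5/9/6/1/0
#8 slti  $r4, $r7, 2 ; 0/2/11/5/1/6/1/0
#9 slti  $r3, $r0, 14 ; 0/2/11/1/1/6/1/0
#10 andi  $r7, $r6, 13 ; 0/2/11/1/1/6/1/1
#11 xori  $r2, $r2, 6 ; 0/2/13/1/1/6/1/1

1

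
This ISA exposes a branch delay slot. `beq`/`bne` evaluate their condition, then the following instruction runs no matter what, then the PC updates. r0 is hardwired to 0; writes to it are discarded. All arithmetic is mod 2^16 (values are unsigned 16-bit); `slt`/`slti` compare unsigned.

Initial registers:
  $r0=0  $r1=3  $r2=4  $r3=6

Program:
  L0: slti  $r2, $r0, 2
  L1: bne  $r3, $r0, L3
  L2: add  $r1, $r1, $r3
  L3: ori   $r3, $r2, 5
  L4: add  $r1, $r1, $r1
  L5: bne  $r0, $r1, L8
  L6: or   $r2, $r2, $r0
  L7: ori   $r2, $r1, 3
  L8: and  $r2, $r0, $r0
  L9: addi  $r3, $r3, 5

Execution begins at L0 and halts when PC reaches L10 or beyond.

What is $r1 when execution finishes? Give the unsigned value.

18

#0 slti  $r2, $r0, 2 ; 0/3/1/6
#1 bne  $r3, $r0, L3 ; 0/3/1/6 ; →target
#2 add  $r1, $r1, $r3 ; 0/9/1/6
#3 ori   $r3, $r2, 5 ; 0/9/1/5
#4 add  $r1, $r1, $r1 ; 0/18/1/5
#5 bne  $r0, $r1, L8 ; 0/18/1/5 ; →target
#6 or   $r2, $r2, $r0 ; 0/18/1/5
#8 and  $r2, $r0, $r0 ; 0/18/0/5
#9 addi  $r3, $r3, 5 ; 0/18/0/10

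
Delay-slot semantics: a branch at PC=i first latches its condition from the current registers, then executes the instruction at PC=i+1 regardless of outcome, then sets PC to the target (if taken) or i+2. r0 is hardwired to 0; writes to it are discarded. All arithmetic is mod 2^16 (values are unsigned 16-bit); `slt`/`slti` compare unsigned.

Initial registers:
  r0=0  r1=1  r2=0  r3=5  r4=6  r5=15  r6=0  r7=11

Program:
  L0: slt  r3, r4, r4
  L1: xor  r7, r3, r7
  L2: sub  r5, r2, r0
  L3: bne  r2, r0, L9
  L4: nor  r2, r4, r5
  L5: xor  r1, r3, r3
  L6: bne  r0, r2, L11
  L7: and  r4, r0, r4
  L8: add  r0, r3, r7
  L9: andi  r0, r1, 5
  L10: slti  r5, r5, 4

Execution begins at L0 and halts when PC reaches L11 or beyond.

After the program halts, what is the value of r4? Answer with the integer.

0

  step pc=0: slt  r3, r4, r4  regs=(0,1,0,0,6,15,0,11)
  step pc=1: xor  r7, r3, r7  regs=(0,1,0,0,6,15,0,11)
  step pc=2: sub  r5, r2, r0  regs=(0,1,0,0,6,0,0,11)
  step pc=3: bne  r2, r0, L9  cond=F  regs=(0,1,0,0,6,0,0,11)
  step pc=4: nor  r2, r4, r5  regs=(0,1,65529,0,6,0,0,11)
  step pc=5: xor  r1, r3, r3  regs=(0,0,65529,0,6,0,0,11)
  step pc=6: bne  r0, r2, L11  cond=T  regs=(0,0,65529,0,6,0,0,11)
  step pc=7: and  r4, r0, r4  regs=(0,0,65529,0,0,0,0,11)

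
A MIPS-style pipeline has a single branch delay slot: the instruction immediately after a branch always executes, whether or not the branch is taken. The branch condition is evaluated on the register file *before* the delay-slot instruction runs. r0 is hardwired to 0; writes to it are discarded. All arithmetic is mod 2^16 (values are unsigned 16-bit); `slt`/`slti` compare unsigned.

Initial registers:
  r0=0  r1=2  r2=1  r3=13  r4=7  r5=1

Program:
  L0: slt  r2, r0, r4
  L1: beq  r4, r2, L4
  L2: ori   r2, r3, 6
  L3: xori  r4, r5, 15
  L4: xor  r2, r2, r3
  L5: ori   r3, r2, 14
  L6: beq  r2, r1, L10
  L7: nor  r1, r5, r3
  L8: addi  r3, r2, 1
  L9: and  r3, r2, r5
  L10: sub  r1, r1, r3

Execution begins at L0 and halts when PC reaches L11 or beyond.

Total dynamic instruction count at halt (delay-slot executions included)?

9

#0 slt  r2, r0, r4 ; 0/2/1/13/7/1
#1 beq  r4, r2, L4 ; 0/2/1/13/7/1 ; →fallthru
#2 ori   r2, r3, 6 ; 0/2/15/13/7/1
#3 xori  r4, r5, 15 ; 0/2/15/13/14/1
#4 xor  r2, r2, r3 ; 0/2/2/13/14/1
#5 ori   r3, r2, 14 ; 0/2/2/14/14/1
#6 beq  r2, r1, L10 ; 0/2/2/14/14/1 ; →target
#7 nor  r1, r5, r3 ; 0/65520/2/14/14/1
#10 sub  r1, r1, r3 ; 0/65506/2/14/14/1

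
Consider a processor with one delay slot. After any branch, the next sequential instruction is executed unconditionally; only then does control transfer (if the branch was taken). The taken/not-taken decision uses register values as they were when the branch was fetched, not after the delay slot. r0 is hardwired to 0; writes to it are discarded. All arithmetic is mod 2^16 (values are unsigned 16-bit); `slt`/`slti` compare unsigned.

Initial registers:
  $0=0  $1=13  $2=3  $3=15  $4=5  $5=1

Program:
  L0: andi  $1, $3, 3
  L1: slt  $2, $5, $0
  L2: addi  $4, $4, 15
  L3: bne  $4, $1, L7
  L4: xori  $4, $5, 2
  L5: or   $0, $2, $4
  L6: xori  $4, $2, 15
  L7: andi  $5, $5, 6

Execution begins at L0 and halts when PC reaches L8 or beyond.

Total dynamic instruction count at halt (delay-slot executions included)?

  step pc=0: andi  $1, $3, 3  regs=(0,3,3,15,5,1)
  step pc=1: slt  $2, $5, $0  regs=(0,3,0,15,5,1)
  step pc=2: addi  $4, $4, 15  regs=(0,3,0,15,20,1)
  step pc=3: bne  $4, $1, L7  cond=T  regs=(0,3,0,15,20,1)
  step pc=4: xori  $4, $5, 2  regs=(0,3,0,15,3,1)
  step pc=7: andi  $5, $5, 6  regs=(0,3,0,15,3,0)

6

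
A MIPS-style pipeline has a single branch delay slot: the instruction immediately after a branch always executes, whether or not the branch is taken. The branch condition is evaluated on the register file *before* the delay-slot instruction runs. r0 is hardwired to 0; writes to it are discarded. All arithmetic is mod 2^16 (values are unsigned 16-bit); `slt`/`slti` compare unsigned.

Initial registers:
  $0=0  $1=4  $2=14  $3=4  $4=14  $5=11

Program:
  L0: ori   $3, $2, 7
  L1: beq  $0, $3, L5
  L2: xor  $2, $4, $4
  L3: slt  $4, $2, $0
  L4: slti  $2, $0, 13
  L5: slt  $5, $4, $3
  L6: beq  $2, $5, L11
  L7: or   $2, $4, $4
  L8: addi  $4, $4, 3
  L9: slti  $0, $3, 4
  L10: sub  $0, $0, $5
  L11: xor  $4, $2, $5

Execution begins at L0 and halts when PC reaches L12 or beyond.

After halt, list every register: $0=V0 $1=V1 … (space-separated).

  step pc=0: ori   $3, $2, 7  regs=(0,4,14,15,14,11)
  step pc=1: beq  $0, $3, L5  cond=F  regs=(0,4,14,15,14,11)
  step pc=2: xor  $2, $4, $4  regs=(0,4,0,15,14,11)
  step pc=3: slt  $4, $2, $0  regs=(0,4,0,15,0,11)
  step pc=4: slti  $2, $0, 13  regs=(0,4,1,15,0,11)
  step pc=5: slt  $5, $4, $3  regs=(0,4,1,15,0,1)
  step pc=6: beq  $2, $5, L11  cond=T  regs=(0,4,1,15,0,1)
  step pc=7: or   $2, $4, $4  regs=(0,4,0,15,0,1)
  step pc=11: xor  $4, $2, $5  regs=(0,4,0,15,1,1)

$0=0 $1=4 $2=0 $3=15 $4=1 $5=1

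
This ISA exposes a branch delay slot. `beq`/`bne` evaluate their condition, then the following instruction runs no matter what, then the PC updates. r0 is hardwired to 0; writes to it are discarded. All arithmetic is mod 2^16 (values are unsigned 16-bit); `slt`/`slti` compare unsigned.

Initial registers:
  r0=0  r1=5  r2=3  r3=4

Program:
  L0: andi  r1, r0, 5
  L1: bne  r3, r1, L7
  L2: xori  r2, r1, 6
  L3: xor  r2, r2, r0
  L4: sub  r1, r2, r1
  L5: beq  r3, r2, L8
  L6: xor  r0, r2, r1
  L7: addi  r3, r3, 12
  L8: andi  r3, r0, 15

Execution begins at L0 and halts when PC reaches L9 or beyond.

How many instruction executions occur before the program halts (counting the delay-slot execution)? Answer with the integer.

5

  step pc=0: andi  r1, r0, 5  regs=(0,0,3,4)
  step pc=1: bne  r3, r1, L7  cond=T  regs=(0,0,3,4)
  step pc=2: xori  r2, r1, 6  regs=(0,0,6,4)
  step pc=7: addi  r3, r3, 12  regs=(0,0,6,16)
  step pc=8: andi  r3, r0, 15  regs=(0,0,6,0)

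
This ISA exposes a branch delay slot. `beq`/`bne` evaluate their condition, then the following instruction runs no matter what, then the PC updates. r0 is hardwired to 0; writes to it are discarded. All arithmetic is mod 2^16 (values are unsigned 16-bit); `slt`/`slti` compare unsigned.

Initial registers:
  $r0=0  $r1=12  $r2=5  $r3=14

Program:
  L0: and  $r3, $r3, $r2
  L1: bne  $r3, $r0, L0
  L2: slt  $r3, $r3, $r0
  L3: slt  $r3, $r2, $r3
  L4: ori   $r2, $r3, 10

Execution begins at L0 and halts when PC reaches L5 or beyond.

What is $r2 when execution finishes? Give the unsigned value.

#0 and  $r3, $r3, $r2 ; 0/12/5/4
#1 bne  $r3, $r0, L0 ; 0/12/5/4 ; →target
#2 slt  $r3, $r3, $r0 ; 0/12/5/0
#0 and  $r3, $r3, $r2 ; 0/12/5/0
#1 bne  $r3, $r0, L0 ; 0/12/5/0 ; →fallthru
#2 slt  $r3, $r3, $r0 ; 0/12/5/0
#3 slt  $r3, $r2, $r3 ; 0/12/5/0
#4 ori   $r2, $r3, 10 ; 0/12/10/0

10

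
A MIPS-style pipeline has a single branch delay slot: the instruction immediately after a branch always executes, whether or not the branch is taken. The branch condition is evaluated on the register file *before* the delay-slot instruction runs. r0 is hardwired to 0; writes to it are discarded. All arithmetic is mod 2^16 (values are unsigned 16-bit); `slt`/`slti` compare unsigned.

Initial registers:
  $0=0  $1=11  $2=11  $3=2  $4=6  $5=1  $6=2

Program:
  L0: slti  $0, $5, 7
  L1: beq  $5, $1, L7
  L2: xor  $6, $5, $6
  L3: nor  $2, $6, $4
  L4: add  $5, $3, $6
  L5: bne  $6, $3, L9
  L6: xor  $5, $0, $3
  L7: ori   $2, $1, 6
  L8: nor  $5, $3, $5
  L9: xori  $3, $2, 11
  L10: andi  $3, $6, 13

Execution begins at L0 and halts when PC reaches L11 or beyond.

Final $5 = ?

2

PC=0  slti  $0, $5, 7        | $0=0 $1=11 $2=11 $3=2 $4=6 $5=1 $6=2
PC=1  beq  $5, $1, L7        | $0=0 $1=11 $2=11 $3=2 $4=6 $5=1 $6=2  [not taken]
PC=2  xor  $6, $5, $6        | $0=0 $1=11 $2=11 $3=2 $4=6 $5=1 $6=3
PC=3  nor  $2, $6, $4        | $0=0 $1=11 $2=65528 $3=2 $4=6 $5=1 $6=3
PC=4  add  $5, $3, $6        | $0=0 $1=11 $2=65528 $3=2 $4=6 $5=5 $6=3
PC=5  bne  $6, $3, L9        | $0=0 $1=11 $2=65528 $3=2 $4=6 $5=5 $6=3  [TAKEN]
PC=6  xor  $5, $0, $3        | $0=0 $1=11 $2=65528 $3=2 $4=6 $5=2 $6=3
PC=9  xori  $3, $2, 11       | $0=0 $1=11 $2=65528 $3=65523 $4=6 $5=2 $6=3
PC=10 andi  $3, $6, 13       | $0=0 $1=11 $2=65528 $3=1 $4=6 $5=2 $6=3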